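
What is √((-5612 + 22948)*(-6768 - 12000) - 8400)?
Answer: 12*I*√2259517 ≈ 18038.0*I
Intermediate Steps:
√((-5612 + 22948)*(-6768 - 12000) - 8400) = √(17336*(-18768) - 8400) = √(-325362048 - 8400) = √(-325370448) = 12*I*√2259517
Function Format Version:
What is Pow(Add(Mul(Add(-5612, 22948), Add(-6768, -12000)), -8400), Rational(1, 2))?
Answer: Mul(12, I, Pow(2259517, Rational(1, 2))) ≈ Mul(18038., I)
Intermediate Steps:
Pow(Add(Mul(Add(-5612, 22948), Add(-6768, -12000)), -8400), Rational(1, 2)) = Pow(Add(Mul(17336, -18768), -8400), Rational(1, 2)) = Pow(Add(-325362048, -8400), Rational(1, 2)) = Pow(-325370448, Rational(1, 2)) = Mul(12, I, Pow(2259517, Rational(1, 2)))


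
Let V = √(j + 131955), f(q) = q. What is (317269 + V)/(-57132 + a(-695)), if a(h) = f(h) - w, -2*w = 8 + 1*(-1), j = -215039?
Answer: -634538/115647 - 4*I*√20771/115647 ≈ -5.4869 - 0.0049849*I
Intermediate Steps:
w = -7/2 (w = -(8 + 1*(-1))/2 = -(8 - 1)/2 = -½*7 = -7/2 ≈ -3.5000)
V = 2*I*√20771 (V = √(-215039 + 131955) = √(-83084) = 2*I*√20771 ≈ 288.24*I)
a(h) = 7/2 + h (a(h) = h - 1*(-7/2) = h + 7/2 = 7/2 + h)
(317269 + V)/(-57132 + a(-695)) = (317269 + 2*I*√20771)/(-57132 + (7/2 - 695)) = (317269 + 2*I*√20771)/(-57132 - 1383/2) = (317269 + 2*I*√20771)/(-115647/2) = (317269 + 2*I*√20771)*(-2/115647) = -634538/115647 - 4*I*√20771/115647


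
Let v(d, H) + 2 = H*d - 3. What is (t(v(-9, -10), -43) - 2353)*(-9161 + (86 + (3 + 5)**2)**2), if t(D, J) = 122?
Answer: -29759309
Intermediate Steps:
v(d, H) = -5 + H*d (v(d, H) = -2 + (H*d - 3) = -2 + (-3 + H*d) = -5 + H*d)
(t(v(-9, -10), -43) - 2353)*(-9161 + (86 + (3 + 5)**2)**2) = (122 - 2353)*(-9161 + (86 + (3 + 5)**2)**2) = -2231*(-9161 + (86 + 8**2)**2) = -2231*(-9161 + (86 + 64)**2) = -2231*(-9161 + 150**2) = -2231*(-9161 + 22500) = -2231*13339 = -29759309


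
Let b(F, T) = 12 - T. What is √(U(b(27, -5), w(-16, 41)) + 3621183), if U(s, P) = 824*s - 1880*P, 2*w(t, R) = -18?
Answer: √3652111 ≈ 1911.0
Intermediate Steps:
w(t, R) = -9 (w(t, R) = (½)*(-18) = -9)
U(s, P) = -1880*P + 824*s
√(U(b(27, -5), w(-16, 41)) + 3621183) = √((-1880*(-9) + 824*(12 - 1*(-5))) + 3621183) = √((16920 + 824*(12 + 5)) + 3621183) = √((16920 + 824*17) + 3621183) = √((16920 + 14008) + 3621183) = √(30928 + 3621183) = √3652111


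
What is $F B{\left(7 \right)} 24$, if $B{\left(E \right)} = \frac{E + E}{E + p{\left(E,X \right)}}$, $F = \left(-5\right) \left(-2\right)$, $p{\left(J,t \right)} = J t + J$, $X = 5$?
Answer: $\frac{480}{7} \approx 68.571$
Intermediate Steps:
$p{\left(J,t \right)} = J + J t$
$F = 10$
$B{\left(E \right)} = \frac{2}{7}$ ($B{\left(E \right)} = \frac{E + E}{E + E \left(1 + 5\right)} = \frac{2 E}{E + E 6} = \frac{2 E}{E + 6 E} = \frac{2 E}{7 E} = 2 E \frac{1}{7 E} = \frac{2}{7}$)
$F B{\left(7 \right)} 24 = 10 \cdot \frac{2}{7} \cdot 24 = \frac{20}{7} \cdot 24 = \frac{480}{7}$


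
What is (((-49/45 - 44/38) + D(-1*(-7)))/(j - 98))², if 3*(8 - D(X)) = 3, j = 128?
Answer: 4129024/164480625 ≈ 0.025103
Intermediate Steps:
D(X) = 7 (D(X) = 8 - ⅓*3 = 8 - 1 = 7)
(((-49/45 - 44/38) + D(-1*(-7)))/(j - 98))² = (((-49/45 - 44/38) + 7)/(128 - 98))² = (((-49*1/45 - 44*1/38) + 7)/30)² = (((-49/45 - 22/19) + 7)*(1/30))² = ((-1921/855 + 7)*(1/30))² = ((4064/855)*(1/30))² = (2032/12825)² = 4129024/164480625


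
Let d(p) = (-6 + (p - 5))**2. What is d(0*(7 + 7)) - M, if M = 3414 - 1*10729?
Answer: 7436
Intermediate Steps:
M = -7315 (M = 3414 - 10729 = -7315)
d(p) = (-11 + p)**2 (d(p) = (-6 + (-5 + p))**2 = (-11 + p)**2)
d(0*(7 + 7)) - M = (-11 + 0*(7 + 7))**2 - 1*(-7315) = (-11 + 0*14)**2 + 7315 = (-11 + 0)**2 + 7315 = (-11)**2 + 7315 = 121 + 7315 = 7436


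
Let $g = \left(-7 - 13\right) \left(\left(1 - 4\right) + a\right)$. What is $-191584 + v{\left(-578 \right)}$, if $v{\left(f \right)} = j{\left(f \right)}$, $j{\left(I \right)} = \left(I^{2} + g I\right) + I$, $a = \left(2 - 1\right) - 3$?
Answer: $84122$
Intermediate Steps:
$a = -2$ ($a = 1 - 3 = -2$)
$g = 100$ ($g = \left(-7 - 13\right) \left(\left(1 - 4\right) - 2\right) = - 20 \left(-3 - 2\right) = \left(-20\right) \left(-5\right) = 100$)
$j{\left(I \right)} = I^{2} + 101 I$ ($j{\left(I \right)} = \left(I^{2} + 100 I\right) + I = I^{2} + 101 I$)
$v{\left(f \right)} = f \left(101 + f\right)$
$-191584 + v{\left(-578 \right)} = -191584 - 578 \left(101 - 578\right) = -191584 - -275706 = -191584 + 275706 = 84122$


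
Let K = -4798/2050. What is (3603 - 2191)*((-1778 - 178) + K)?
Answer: -2834306188/1025 ≈ -2.7652e+6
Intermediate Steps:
K = -2399/1025 (K = -4798*1/2050 = -2399/1025 ≈ -2.3405)
(3603 - 2191)*((-1778 - 178) + K) = (3603 - 2191)*((-1778 - 178) - 2399/1025) = 1412*(-1956 - 2399/1025) = 1412*(-2007299/1025) = -2834306188/1025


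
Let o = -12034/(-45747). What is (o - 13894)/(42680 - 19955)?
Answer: -635596784/1039600575 ≈ -0.61139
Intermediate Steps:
o = 12034/45747 (o = -12034*(-1/45747) = 12034/45747 ≈ 0.26306)
(o - 13894)/(42680 - 19955) = (12034/45747 - 13894)/(42680 - 19955) = -635596784/45747/22725 = -635596784/45747*1/22725 = -635596784/1039600575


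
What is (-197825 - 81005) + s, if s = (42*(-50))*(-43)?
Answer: -188530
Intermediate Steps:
s = 90300 (s = -2100*(-43) = 90300)
(-197825 - 81005) + s = (-197825 - 81005) + 90300 = -278830 + 90300 = -188530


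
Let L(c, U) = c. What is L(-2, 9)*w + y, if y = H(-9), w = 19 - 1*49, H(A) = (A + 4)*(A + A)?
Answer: 150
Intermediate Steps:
H(A) = 2*A*(4 + A) (H(A) = (4 + A)*(2*A) = 2*A*(4 + A))
w = -30 (w = 19 - 49 = -30)
y = 90 (y = 2*(-9)*(4 - 9) = 2*(-9)*(-5) = 90)
L(-2, 9)*w + y = -2*(-30) + 90 = 60 + 90 = 150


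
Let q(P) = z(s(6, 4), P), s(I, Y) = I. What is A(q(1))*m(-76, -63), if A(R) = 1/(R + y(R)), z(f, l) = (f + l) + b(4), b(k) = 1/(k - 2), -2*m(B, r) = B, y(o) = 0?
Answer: 76/15 ≈ 5.0667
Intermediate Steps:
m(B, r) = -B/2
b(k) = 1/(-2 + k)
z(f, l) = ½ + f + l (z(f, l) = (f + l) + 1/(-2 + 4) = (f + l) + 1/2 = (f + l) + ½ = ½ + f + l)
q(P) = 13/2 + P (q(P) = ½ + 6 + P = 13/2 + P)
A(R) = 1/R (A(R) = 1/(R + 0) = 1/R)
A(q(1))*m(-76, -63) = (-½*(-76))/(13/2 + 1) = 38/(15/2) = (2/15)*38 = 76/15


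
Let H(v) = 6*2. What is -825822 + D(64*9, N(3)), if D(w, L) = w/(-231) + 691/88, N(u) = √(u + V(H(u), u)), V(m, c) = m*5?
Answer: -508703051/616 ≈ -8.2582e+5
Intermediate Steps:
H(v) = 12
V(m, c) = 5*m
N(u) = √(60 + u) (N(u) = √(u + 5*12) = √(u + 60) = √(60 + u))
D(w, L) = 691/88 - w/231 (D(w, L) = w*(-1/231) + 691*(1/88) = -w/231 + 691/88 = 691/88 - w/231)
-825822 + D(64*9, N(3)) = -825822 + (691/88 - 64*9/231) = -825822 + (691/88 - 1/231*576) = -825822 + (691/88 - 192/77) = -825822 + 3301/616 = -508703051/616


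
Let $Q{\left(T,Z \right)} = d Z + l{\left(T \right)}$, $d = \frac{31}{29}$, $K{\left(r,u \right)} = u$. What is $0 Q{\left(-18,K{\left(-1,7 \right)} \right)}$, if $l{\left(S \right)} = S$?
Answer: $0$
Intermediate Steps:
$d = \frac{31}{29}$ ($d = 31 \cdot \frac{1}{29} = \frac{31}{29} \approx 1.069$)
$Q{\left(T,Z \right)} = T + \frac{31 Z}{29}$ ($Q{\left(T,Z \right)} = \frac{31 Z}{29} + T = T + \frac{31 Z}{29}$)
$0 Q{\left(-18,K{\left(-1,7 \right)} \right)} = 0 \left(-18 + \frac{31}{29} \cdot 7\right) = 0 \left(-18 + \frac{217}{29}\right) = 0 \left(- \frac{305}{29}\right) = 0$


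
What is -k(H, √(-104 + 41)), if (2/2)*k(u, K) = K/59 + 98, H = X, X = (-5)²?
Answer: -98 - 3*I*√7/59 ≈ -98.0 - 0.13453*I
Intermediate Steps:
X = 25
H = 25
k(u, K) = 98 + K/59 (k(u, K) = K/59 + 98 = 98 + K/59)
-k(H, √(-104 + 41)) = -(98 + √(-104 + 41)/59) = -(98 + √(-63)/59) = -(98 + (3*I*√7)/59) = -(98 + 3*I*√7/59) = -98 - 3*I*√7/59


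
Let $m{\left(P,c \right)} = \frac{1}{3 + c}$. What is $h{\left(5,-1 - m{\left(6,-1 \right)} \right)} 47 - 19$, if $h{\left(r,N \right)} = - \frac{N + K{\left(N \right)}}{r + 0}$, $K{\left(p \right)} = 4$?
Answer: $- \frac{85}{2} \approx -42.5$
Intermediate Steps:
$h{\left(r,N \right)} = - \frac{4 + N}{r}$ ($h{\left(r,N \right)} = - \frac{N + 4}{r + 0} = - \frac{4 + N}{r}$)
$h{\left(5,-1 - m{\left(6,-1 \right)} \right)} 47 - 19 = \frac{-4 - \left(-1 - \frac{1}{3 - 1}\right)}{5} \cdot 47 - 19 = \frac{-4 - \left(-1 - \frac{1}{2}\right)}{5} \cdot 47 - 19 = \frac{-4 - - \frac{3}{2}}{5} \cdot 47 - 19 = \frac{-4 + \frac{3}{2}}{5} \cdot 47 - 19 = \frac{1}{5} \left(- \frac{5}{2}\right) 47 - 19 = \left(- \frac{1}{2}\right) 47 - 19 = - \frac{47}{2} - 19 = - \frac{85}{2}$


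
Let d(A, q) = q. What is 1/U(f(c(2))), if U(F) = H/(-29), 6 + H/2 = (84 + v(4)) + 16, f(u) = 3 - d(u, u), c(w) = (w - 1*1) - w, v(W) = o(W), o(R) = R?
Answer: -29/196 ≈ -0.14796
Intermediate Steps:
v(W) = W
c(w) = -1 (c(w) = (w - 1) - w = (-1 + w) - w = -1)
f(u) = 3 - u
H = 196 (H = -12 + 2*((84 + 4) + 16) = -12 + 2*(88 + 16) = -12 + 2*104 = -12 + 208 = 196)
U(F) = -196/29 (U(F) = 196/(-29) = 196*(-1/29) = -196/29)
1/U(f(c(2))) = 1/(-196/29) = -29/196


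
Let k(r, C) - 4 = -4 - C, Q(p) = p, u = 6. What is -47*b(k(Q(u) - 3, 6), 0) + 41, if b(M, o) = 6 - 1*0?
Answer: -241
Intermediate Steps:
k(r, C) = -C (k(r, C) = 4 + (-4 - C) = -C)
b(M, o) = 6 (b(M, o) = 6 + 0 = 6)
-47*b(k(Q(u) - 3, 6), 0) + 41 = -47*6 + 41 = -282 + 41 = -241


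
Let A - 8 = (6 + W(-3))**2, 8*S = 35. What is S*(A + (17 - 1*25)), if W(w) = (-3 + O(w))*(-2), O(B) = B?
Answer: 2835/2 ≈ 1417.5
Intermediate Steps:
S = 35/8 (S = (1/8)*35 = 35/8 ≈ 4.3750)
W(w) = 6 - 2*w (W(w) = (-3 + w)*(-2) = 6 - 2*w)
A = 332 (A = 8 + (6 + (6 - 2*(-3)))**2 = 8 + (6 + (6 + 6))**2 = 8 + (6 + 12)**2 = 8 + 18**2 = 8 + 324 = 332)
S*(A + (17 - 1*25)) = 35*(332 + (17 - 1*25))/8 = 35*(332 + (17 - 25))/8 = 35*(332 - 8)/8 = (35/8)*324 = 2835/2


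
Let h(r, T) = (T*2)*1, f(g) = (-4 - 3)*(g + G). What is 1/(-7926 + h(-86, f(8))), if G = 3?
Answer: -1/8080 ≈ -0.00012376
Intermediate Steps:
f(g) = -21 - 7*g (f(g) = (-4 - 3)*(g + 3) = -7*(3 + g) = -21 - 7*g)
h(r, T) = 2*T (h(r, T) = (2*T)*1 = 2*T)
1/(-7926 + h(-86, f(8))) = 1/(-7926 + 2*(-21 - 7*8)) = 1/(-7926 + 2*(-21 - 56)) = 1/(-7926 + 2*(-77)) = 1/(-7926 - 154) = 1/(-8080) = -1/8080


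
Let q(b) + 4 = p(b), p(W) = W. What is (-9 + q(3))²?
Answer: 100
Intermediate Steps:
q(b) = -4 + b
(-9 + q(3))² = (-9 + (-4 + 3))² = (-9 - 1)² = (-10)² = 100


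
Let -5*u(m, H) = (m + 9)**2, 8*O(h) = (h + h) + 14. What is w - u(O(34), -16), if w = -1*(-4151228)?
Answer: 332104169/80 ≈ 4.1513e+6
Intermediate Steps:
O(h) = 7/4 + h/4 (O(h) = ((h + h) + 14)/8 = (2*h + 14)/8 = (14 + 2*h)/8 = 7/4 + h/4)
u(m, H) = -(9 + m)**2/5 (u(m, H) = -(m + 9)**2/5 = -(9 + m)**2/5)
w = 4151228
w - u(O(34), -16) = 4151228 - (-1)*(9 + (7/4 + (1/4)*34))**2/5 = 4151228 - (-1)*(9 + (7/4 + 17/2))**2/5 = 4151228 - (-1)*(9 + 41/4)**2/5 = 4151228 - (-1)*(77/4)**2/5 = 4151228 - (-1)*5929/(5*16) = 4151228 - 1*(-5929/80) = 4151228 + 5929/80 = 332104169/80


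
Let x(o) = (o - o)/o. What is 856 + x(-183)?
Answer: 856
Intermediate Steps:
x(o) = 0 (x(o) = 0/o = 0)
856 + x(-183) = 856 + 0 = 856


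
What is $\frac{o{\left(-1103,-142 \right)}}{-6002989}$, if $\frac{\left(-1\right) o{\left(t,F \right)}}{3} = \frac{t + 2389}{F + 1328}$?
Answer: $\frac{1929}{3559772477} \approx 5.4189 \cdot 10^{-7}$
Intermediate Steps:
$o{\left(t,F \right)} = - \frac{3 \left(2389 + t\right)}{1328 + F}$ ($o{\left(t,F \right)} = - 3 \frac{t + 2389}{F + 1328} = - 3 \frac{2389 + t}{1328 + F} = - \frac{3 \left(2389 + t\right)}{1328 + F}$)
$\frac{o{\left(-1103,-142 \right)}}{-6002989} = \frac{3 \frac{1}{1328 - 142} \left(-2389 - -1103\right)}{-6002989} = \frac{3 \left(-2389 + 1103\right)}{1186} \left(- \frac{1}{6002989}\right) = 3 \cdot \frac{1}{1186} \left(-1286\right) \left(- \frac{1}{6002989}\right) = \left(- \frac{1929}{593}\right) \left(- \frac{1}{6002989}\right) = \frac{1929}{3559772477}$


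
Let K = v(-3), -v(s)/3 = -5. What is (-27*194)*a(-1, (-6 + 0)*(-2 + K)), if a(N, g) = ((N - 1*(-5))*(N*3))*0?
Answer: 0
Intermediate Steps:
v(s) = 15 (v(s) = -3*(-5) = 15)
K = 15
a(N, g) = 0 (a(N, g) = ((N + 5)*(3*N))*0 = ((5 + N)*(3*N))*0 = (3*N*(5 + N))*0 = 0)
(-27*194)*a(-1, (-6 + 0)*(-2 + K)) = -27*194*0 = -5238*0 = 0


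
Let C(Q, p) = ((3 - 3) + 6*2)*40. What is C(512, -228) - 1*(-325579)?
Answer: 326059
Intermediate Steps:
C(Q, p) = 480 (C(Q, p) = (0 + 12)*40 = 12*40 = 480)
C(512, -228) - 1*(-325579) = 480 - 1*(-325579) = 480 + 325579 = 326059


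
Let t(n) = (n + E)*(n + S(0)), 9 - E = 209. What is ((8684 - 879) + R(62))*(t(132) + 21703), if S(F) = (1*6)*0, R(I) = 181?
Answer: 101637822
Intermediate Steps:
E = -200 (E = 9 - 1*209 = 9 - 209 = -200)
S(F) = 0 (S(F) = 6*0 = 0)
t(n) = n*(-200 + n) (t(n) = (n - 200)*(n + 0) = (-200 + n)*n = n*(-200 + n))
((8684 - 879) + R(62))*(t(132) + 21703) = ((8684 - 879) + 181)*(132*(-200 + 132) + 21703) = (7805 + 181)*(132*(-68) + 21703) = 7986*(-8976 + 21703) = 7986*12727 = 101637822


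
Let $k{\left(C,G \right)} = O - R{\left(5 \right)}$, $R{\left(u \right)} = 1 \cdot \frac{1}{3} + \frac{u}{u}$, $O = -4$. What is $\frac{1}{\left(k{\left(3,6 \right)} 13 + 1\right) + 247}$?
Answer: $\frac{3}{536} \approx 0.005597$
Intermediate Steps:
$R{\left(u \right)} = \frac{4}{3}$ ($R{\left(u \right)} = 1 \cdot \frac{1}{3} + 1 = \frac{1}{3} + 1 = \frac{4}{3}$)
$k{\left(C,G \right)} = - \frac{16}{3}$ ($k{\left(C,G \right)} = -4 - \frac{4}{3} = - \frac{16}{3}$)
$\frac{1}{\left(k{\left(3,6 \right)} 13 + 1\right) + 247} = \frac{1}{\left(\left(- \frac{16}{3}\right) 13 + 1\right) + 247} = \frac{1}{\left(- \frac{208}{3} + 1\right) + 247} = \frac{1}{- \frac{205}{3} + 247} = \frac{1}{\frac{536}{3}} = \frac{3}{536}$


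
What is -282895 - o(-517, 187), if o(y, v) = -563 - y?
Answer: -282849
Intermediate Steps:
-282895 - o(-517, 187) = -282895 - (-563 - 1*(-517)) = -282895 - (-563 + 517) = -282895 - 1*(-46) = -282895 + 46 = -282849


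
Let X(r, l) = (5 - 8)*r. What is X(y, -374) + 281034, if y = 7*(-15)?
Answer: 281349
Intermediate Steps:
y = -105
X(r, l) = -3*r
X(y, -374) + 281034 = -3*(-105) + 281034 = 315 + 281034 = 281349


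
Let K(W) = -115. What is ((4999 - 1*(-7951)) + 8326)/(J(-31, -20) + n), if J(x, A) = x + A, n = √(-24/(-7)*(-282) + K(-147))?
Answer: -1898883/6445 - 5319*I*√53011/6445 ≈ -294.63 - 190.02*I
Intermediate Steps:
n = I*√53011/7 (n = √(-24/(-7)*(-282) - 115) = √(-24*(-⅐)*(-282) - 115) = √((24/7)*(-282) - 115) = √(-6768/7 - 115) = √(-7573/7) = I*√53011/7 ≈ 32.892*I)
J(x, A) = A + x
((4999 - 1*(-7951)) + 8326)/(J(-31, -20) + n) = ((4999 - 1*(-7951)) + 8326)/((-20 - 31) + I*√53011/7) = ((4999 + 7951) + 8326)/(-51 + I*√53011/7) = (12950 + 8326)/(-51 + I*√53011/7) = 21276/(-51 + I*√53011/7)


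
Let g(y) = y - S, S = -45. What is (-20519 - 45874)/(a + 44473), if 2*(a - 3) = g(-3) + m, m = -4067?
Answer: -44262/28309 ≈ -1.5635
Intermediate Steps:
g(y) = 45 + y (g(y) = y - 1*(-45) = y + 45 = 45 + y)
a = -4019/2 (a = 3 + ((45 - 3) - 4067)/2 = 3 + (42 - 4067)/2 = 3 + (1/2)*(-4025) = 3 - 4025/2 = -4019/2 ≈ -2009.5)
(-20519 - 45874)/(a + 44473) = (-20519 - 45874)/(-4019/2 + 44473) = -66393/84927/2 = -66393*2/84927 = -44262/28309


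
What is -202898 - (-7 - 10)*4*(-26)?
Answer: -204666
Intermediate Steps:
-202898 - (-7 - 10)*4*(-26) = -202898 - (-17*4)*(-26) = -202898 - (-68)*(-26) = -202898 - 1*1768 = -202898 - 1768 = -204666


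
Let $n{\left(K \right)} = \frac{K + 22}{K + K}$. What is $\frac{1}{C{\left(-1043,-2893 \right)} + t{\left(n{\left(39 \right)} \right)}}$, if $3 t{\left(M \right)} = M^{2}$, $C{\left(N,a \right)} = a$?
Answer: $- \frac{18252}{52799315} \approx -0.00034569$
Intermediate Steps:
$n{\left(K \right)} = \frac{22 + K}{2 K}$
$t{\left(M \right)} = \frac{M^{2}}{3}$
$\frac{1}{C{\left(-1043,-2893 \right)} + t{\left(n{\left(39 \right)} \right)}} = \frac{1}{-2893 + \frac{\left(\frac{22 + 39}{2 \cdot 39}\right)^{2}}{3}} = \frac{1}{-2893 + \frac{\left(\frac{1}{2} \cdot \frac{1}{39} \cdot 61\right)^{2}}{3}} = \frac{1}{-2893 + \frac{\left(\frac{61}{78}\right)^{2}}{3}} = \frac{1}{-2893 + \frac{1}{3} \cdot \frac{3721}{6084}} = \frac{1}{-2893 + \frac{3721}{18252}} = \frac{1}{- \frac{52799315}{18252}} = - \frac{18252}{52799315}$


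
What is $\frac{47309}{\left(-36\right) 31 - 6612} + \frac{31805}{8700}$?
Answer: $- \frac{921107}{373520} \approx -2.466$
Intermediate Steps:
$\frac{47309}{\left(-36\right) 31 - 6612} + \frac{31805}{8700} = \frac{47309}{-1116 - 6612} + 31805 \cdot \frac{1}{8700} = \frac{47309}{-7728} + \frac{6361}{1740} = 47309 \left(- \frac{1}{7728}\right) + \frac{6361}{1740} = - \frac{47309}{7728} + \frac{6361}{1740} = - \frac{921107}{373520}$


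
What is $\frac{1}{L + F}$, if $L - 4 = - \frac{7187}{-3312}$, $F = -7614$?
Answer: $- \frac{3312}{25197133} \approx -0.00013144$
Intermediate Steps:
$L = \frac{20435}{3312}$ ($L = 4 - \frac{7187}{-3312} = 4 - - \frac{7187}{3312} = 4 + \frac{7187}{3312} = \frac{20435}{3312} \approx 6.17$)
$\frac{1}{L + F} = \frac{1}{\frac{20435}{3312} - 7614} = \frac{1}{- \frac{25197133}{3312}} = - \frac{3312}{25197133}$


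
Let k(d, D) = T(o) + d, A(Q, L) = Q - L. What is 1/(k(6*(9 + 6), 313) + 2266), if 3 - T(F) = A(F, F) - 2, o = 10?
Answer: 1/2361 ≈ 0.00042355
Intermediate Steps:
T(F) = 5 (T(F) = 3 - ((F - F) - 2) = 3 - (0 - 2) = 3 - 1*(-2) = 3 + 2 = 5)
k(d, D) = 5 + d
1/(k(6*(9 + 6), 313) + 2266) = 1/((5 + 6*(9 + 6)) + 2266) = 1/((5 + 6*15) + 2266) = 1/((5 + 90) + 2266) = 1/(95 + 2266) = 1/2361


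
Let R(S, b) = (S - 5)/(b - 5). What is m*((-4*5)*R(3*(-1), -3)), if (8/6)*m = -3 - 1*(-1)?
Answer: 30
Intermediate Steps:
R(S, b) = (-5 + S)/(-5 + b)
m = -3/2 (m = 3*(-3 - 1*(-1))/4 = 3*(-3 + 1)/4 = (¾)*(-2) = -3/2 ≈ -1.5000)
m*((-4*5)*R(3*(-1), -3)) = -3*(-4*5)*(-5 + 3*(-1))/(-5 - 3)/2 = -(-30)*(-5 - 3)/(-8) = -(-30)*(-⅛*(-8)) = -(-30) = -3/2*(-20) = 30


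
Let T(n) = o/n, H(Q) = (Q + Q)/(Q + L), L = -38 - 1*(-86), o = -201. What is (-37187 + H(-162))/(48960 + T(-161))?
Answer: -113746339/149772459 ≈ -0.75946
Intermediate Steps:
L = 48 (L = -38 + 86 = 48)
H(Q) = 2*Q/(48 + Q) (H(Q) = (Q + Q)/(Q + 48) = (2*Q)/(48 + Q) = 2*Q/(48 + Q))
T(n) = -201/n
(-37187 + H(-162))/(48960 + T(-161)) = (-37187 + 2*(-162)/(48 - 162))/(48960 - 201/(-161)) = (-37187 + 2*(-162)/(-114))/(48960 - 201*(-1/161)) = (-37187 + 2*(-162)*(-1/114))/(48960 + 201/161) = (-37187 + 54/19)/(7882761/161) = -706499/19*161/7882761 = -113746339/149772459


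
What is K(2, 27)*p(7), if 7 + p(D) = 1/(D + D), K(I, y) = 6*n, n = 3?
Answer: -873/7 ≈ -124.71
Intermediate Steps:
K(I, y) = 18 (K(I, y) = 6*3 = 18)
p(D) = -7 + 1/(2*D) (p(D) = -7 + 1/(D + D) = -7 + 1/(2*D))
K(2, 27)*p(7) = 18*(-7 + (½)/7) = 18*(-7 + (½)*(⅐)) = 18*(-7 + 1/14) = 18*(-97/14) = -873/7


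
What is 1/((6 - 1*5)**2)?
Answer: 1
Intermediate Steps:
1/((6 - 1*5)**2) = 1/((6 - 5)**2) = 1/(1**2) = 1/1 = 1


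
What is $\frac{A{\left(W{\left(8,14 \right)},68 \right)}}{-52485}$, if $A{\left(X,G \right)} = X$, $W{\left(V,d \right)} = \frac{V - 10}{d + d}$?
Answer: $\frac{1}{734790} \approx 1.3609 \cdot 10^{-6}$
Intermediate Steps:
$W{\left(V,d \right)} = \frac{-10 + V}{2 d}$
$\frac{A{\left(W{\left(8,14 \right)},68 \right)}}{-52485} = \frac{\frac{1}{2} \cdot \frac{1}{14} \left(-10 + 8\right)}{-52485} = \frac{1}{2} \cdot \frac{1}{14} \left(-2\right) \left(- \frac{1}{52485}\right) = \left(- \frac{1}{14}\right) \left(- \frac{1}{52485}\right) = \frac{1}{734790}$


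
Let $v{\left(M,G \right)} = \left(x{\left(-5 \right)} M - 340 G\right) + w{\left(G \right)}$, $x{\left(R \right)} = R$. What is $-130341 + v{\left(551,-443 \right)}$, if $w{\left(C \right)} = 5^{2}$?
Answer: $17549$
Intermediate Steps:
$w{\left(C \right)} = 25$
$v{\left(M,G \right)} = 25 - 340 G - 5 M$ ($v{\left(M,G \right)} = \left(- 5 M - 340 G\right) + 25 = \left(- 340 G - 5 M\right) + 25 = 25 - 340 G - 5 M$)
$-130341 + v{\left(551,-443 \right)} = -130341 - -147890 = -130341 + \left(25 + 150620 - 2755\right) = -130341 + 147890 = 17549$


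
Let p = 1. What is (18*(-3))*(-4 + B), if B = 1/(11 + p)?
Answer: 423/2 ≈ 211.50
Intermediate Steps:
B = 1/12 (B = 1/(11 + 1) = 1/12 ≈ 0.083333)
(18*(-3))*(-4 + B) = (18*(-3))*(-4 + 1/12) = -54*(-47/12) = 423/2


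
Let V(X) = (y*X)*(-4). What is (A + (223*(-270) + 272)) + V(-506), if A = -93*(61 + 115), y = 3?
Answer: -70234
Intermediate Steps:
A = -16368 (A = -93*176 = -16368)
V(X) = -12*X (V(X) = (3*X)*(-4) = -12*X)
(A + (223*(-270) + 272)) + V(-506) = (-16368 + (223*(-270) + 272)) - 12*(-506) = (-16368 + (-60210 + 272)) + 6072 = (-16368 - 59938) + 6072 = -76306 + 6072 = -70234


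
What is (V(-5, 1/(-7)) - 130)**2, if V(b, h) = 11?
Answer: 14161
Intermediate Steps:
(V(-5, 1/(-7)) - 130)**2 = (11 - 130)**2 = (-119)**2 = 14161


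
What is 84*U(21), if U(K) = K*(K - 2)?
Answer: 33516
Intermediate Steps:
U(K) = K*(-2 + K)
84*U(21) = 84*(21*(-2 + 21)) = 84*(21*19) = 84*399 = 33516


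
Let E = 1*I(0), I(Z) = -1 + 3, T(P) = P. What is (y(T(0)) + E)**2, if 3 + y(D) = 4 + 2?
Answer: 25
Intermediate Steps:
I(Z) = 2
E = 2 (E = 1*2 = 2)
y(D) = 3 (y(D) = -3 + (4 + 2) = -3 + 6 = 3)
(y(T(0)) + E)**2 = (3 + 2)**2 = 5**2 = 25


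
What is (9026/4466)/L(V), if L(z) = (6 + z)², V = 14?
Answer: 4513/893200 ≈ 0.0050526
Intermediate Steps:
(9026/4466)/L(V) = (9026/4466)/((6 + 14)²) = (9026*(1/4466))/(20²) = (4513/2233)/400 = (4513/2233)*(1/400) = 4513/893200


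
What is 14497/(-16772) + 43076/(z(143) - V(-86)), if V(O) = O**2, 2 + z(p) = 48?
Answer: -59215973/8805300 ≈ -6.7250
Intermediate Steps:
z(p) = 46 (z(p) = -2 + 48 = 46)
14497/(-16772) + 43076/(z(143) - V(-86)) = 14497/(-16772) + 43076/(46 - 1*(-86)**2) = 14497*(-1/16772) + 43076/(46 - 1*7396) = -2071/2396 + 43076/(46 - 7396) = -2071/2396 + 43076/(-7350) = -2071/2396 + 43076*(-1/7350) = -2071/2396 - 21538/3675 = -59215973/8805300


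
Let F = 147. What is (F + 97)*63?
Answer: 15372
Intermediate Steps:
(F + 97)*63 = (147 + 97)*63 = 244*63 = 15372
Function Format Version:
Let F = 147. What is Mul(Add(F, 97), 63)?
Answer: 15372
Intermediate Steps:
Mul(Add(F, 97), 63) = Mul(Add(147, 97), 63) = Mul(244, 63) = 15372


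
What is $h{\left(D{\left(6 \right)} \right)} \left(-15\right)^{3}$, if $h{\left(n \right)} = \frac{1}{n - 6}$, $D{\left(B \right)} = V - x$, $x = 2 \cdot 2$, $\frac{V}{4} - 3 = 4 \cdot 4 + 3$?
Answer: $- \frac{1125}{26} \approx -43.269$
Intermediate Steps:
$V = 88$ ($V = 12 + 4 \left(4 \cdot 4 + 3\right) = 12 + 4 \left(16 + 3\right) = 12 + 4 \cdot 19 = 12 + 76 = 88$)
$x = 4$
$D{\left(B \right)} = 84$ ($D{\left(B \right)} = 88 - 4 = 84$)
$h{\left(n \right)} = \frac{1}{-6 + n}$
$h{\left(D{\left(6 \right)} \right)} \left(-15\right)^{3} = \frac{\left(-15\right)^{3}}{-6 + 84} = \frac{1}{78} \left(-3375\right) = - \frac{1125}{26}$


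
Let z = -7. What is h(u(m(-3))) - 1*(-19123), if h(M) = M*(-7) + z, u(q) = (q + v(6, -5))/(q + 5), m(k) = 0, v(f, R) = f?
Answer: 95538/5 ≈ 19108.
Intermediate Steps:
u(q) = (6 + q)/(5 + q) (u(q) = (q + 6)/(q + 5) = (6 + q)/(5 + q))
h(M) = -7 - 7*M (h(M) = M*(-7) - 7 = -7*M - 7 = -7 - 7*M)
h(u(m(-3))) - 1*(-19123) = (-7 - 7*(6 + 0)/(5 + 0)) - 1*(-19123) = (-7 - 7*6/5) + 19123 = (-7 - 42/5) + 19123 = -77/5 + 19123 = 95538/5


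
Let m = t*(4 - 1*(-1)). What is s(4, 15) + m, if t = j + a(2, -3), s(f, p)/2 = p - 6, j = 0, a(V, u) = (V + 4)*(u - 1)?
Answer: -102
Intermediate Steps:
a(V, u) = (-1 + u)*(4 + V) (a(V, u) = (4 + V)*(-1 + u) = (-1 + u)*(4 + V))
s(f, p) = -12 + 2*p (s(f, p) = 2*(p - 6) = 2*(-6 + p) = -12 + 2*p)
t = -24 (t = 0 + (-4 - 1*2 + 4*(-3) + 2*(-3)) = 0 + (-4 - 2 - 12 - 6) = 0 - 24 = -24)
m = -120 (m = -24*(4 - 1*(-1)) = -24*(4 + 1) = -24*5 = -120)
s(4, 15) + m = (-12 + 2*15) - 120 = (-12 + 30) - 120 = 18 - 120 = -102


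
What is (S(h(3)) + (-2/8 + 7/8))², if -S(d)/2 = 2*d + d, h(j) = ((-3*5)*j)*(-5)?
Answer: 116532025/64 ≈ 1.8208e+6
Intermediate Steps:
h(j) = 75*j (h(j) = -15*j*(-5) = 75*j)
S(d) = -6*d (S(d) = -2*(2*d + d) = -6*d)
(S(h(3)) + (-2/8 + 7/8))² = (-450*3 + (-2/8 + 7/8))² = (-6*225 + (-2*⅛ + 7*(⅛)))² = (-1350 + (-¼ + 7/8))² = (-1350 + 5/8)² = (-10795/8)² = 116532025/64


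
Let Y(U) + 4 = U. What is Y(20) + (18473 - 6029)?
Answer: 12460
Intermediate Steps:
Y(U) = -4 + U
Y(20) + (18473 - 6029) = (-4 + 20) + (18473 - 6029) = 16 + 12444 = 12460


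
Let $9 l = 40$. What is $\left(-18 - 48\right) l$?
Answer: $- \frac{880}{3} \approx -293.33$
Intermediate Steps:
$l = \frac{40}{9}$ ($l = \frac{1}{9} \cdot 40 = \frac{40}{9} \approx 4.4444$)
$\left(-18 - 48\right) l = \left(-18 - 48\right) \frac{40}{9} = \left(-66\right) \frac{40}{9} = - \frac{880}{3}$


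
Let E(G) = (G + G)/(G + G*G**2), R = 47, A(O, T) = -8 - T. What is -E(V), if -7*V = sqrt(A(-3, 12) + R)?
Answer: -49/38 ≈ -1.2895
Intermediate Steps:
V = -3*sqrt(3)/7 (V = -sqrt((-8 - 1*12) + 47)/7 = -sqrt((-8 - 12) + 47)/7 = -sqrt(-20 + 47)/7 = -3*sqrt(3)/7 ≈ -0.74231)
E(G) = 2*G/(G + G**3) (E(G) = (2*G)/(G + G**3) = 2*G/(G + G**3))
-E(V) = -2/(1 + (-3*sqrt(3)/7)**2) = -2/(1 + 27/49) = -2/76/49 = -2*49/76 = -1*49/38 = -49/38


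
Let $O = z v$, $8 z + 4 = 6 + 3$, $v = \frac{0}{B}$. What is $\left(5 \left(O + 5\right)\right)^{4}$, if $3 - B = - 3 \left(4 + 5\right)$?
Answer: $390625$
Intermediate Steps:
$B = 30$ ($B = 3 - - 3 \left(4 + 5\right) = 3 - \left(-3\right) 9 = 3 - -27 = 3 + 27 = 30$)
$v = 0$ ($v = \frac{0}{30} = 0 \cdot \frac{1}{30} = 0$)
$z = \frac{5}{8}$ ($z = - \frac{1}{2} + \frac{6 + 3}{8} = - \frac{1}{2} + \frac{1}{8} \cdot 9 = - \frac{1}{2} + \frac{9}{8} = \frac{5}{8} \approx 0.625$)
$O = 0$ ($O = \frac{5}{8} \cdot 0 = 0$)
$\left(5 \left(O + 5\right)\right)^{4} = \left(5 \left(0 + 5\right)\right)^{4} = \left(5 \cdot 5\right)^{4} = 25^{4} = 390625$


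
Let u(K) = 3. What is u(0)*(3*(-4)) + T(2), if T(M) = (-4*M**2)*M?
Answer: -68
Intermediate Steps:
T(M) = -4*M**3
u(0)*(3*(-4)) + T(2) = 3*(3*(-4)) - 4*2**3 = 3*(-12) - 4*8 = -36 - 32 = -68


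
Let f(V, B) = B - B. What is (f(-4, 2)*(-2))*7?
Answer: 0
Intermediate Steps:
f(V, B) = 0
(f(-4, 2)*(-2))*7 = (0*(-2))*7 = 0*7 = 0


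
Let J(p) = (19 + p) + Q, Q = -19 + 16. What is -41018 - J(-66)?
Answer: -40968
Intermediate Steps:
Q = -3
J(p) = 16 + p (J(p) = (19 + p) - 3 = 16 + p)
-41018 - J(-66) = -41018 - (16 - 66) = -41018 - 1*(-50) = -41018 + 50 = -40968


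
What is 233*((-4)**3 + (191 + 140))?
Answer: 62211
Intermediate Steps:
233*((-4)**3 + (191 + 140)) = 233*(-64 + 331) = 233*267 = 62211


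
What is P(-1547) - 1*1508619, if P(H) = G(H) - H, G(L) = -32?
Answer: -1507104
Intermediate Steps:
P(H) = -32 - H
P(-1547) - 1*1508619 = (-32 - 1*(-1547)) - 1*1508619 = (-32 + 1547) - 1508619 = 1515 - 1508619 = -1507104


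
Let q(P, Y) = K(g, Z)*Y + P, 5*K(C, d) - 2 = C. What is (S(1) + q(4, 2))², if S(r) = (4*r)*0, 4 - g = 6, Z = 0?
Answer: 16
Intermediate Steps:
g = -2 (g = 4 - 1*6 = 4 - 6 = -2)
K(C, d) = ⅖ + C/5
q(P, Y) = P (q(P, Y) = (⅖ + (⅕)*(-2))*Y + P = (⅖ - ⅖)*Y + P = 0*Y + P = 0 + P = P)
S(r) = 0
(S(1) + q(4, 2))² = (0 + 4)² = 4² = 16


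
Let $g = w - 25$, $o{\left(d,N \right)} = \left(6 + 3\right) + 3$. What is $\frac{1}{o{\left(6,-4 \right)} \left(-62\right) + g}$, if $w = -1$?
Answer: $- \frac{1}{770} \approx -0.0012987$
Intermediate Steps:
$o{\left(d,N \right)} = 12$ ($o{\left(d,N \right)} = 9 + 3 = 12$)
$g = -26$ ($g = -1 - 25 = -26$)
$\frac{1}{o{\left(6,-4 \right)} \left(-62\right) + g} = \frac{1}{12 \left(-62\right) - 26} = \frac{1}{-744 - 26} = \frac{1}{-770} = - \frac{1}{770}$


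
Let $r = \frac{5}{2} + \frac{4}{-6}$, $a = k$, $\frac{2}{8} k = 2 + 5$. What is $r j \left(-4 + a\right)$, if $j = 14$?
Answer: $616$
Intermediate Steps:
$k = 28$ ($k = 4 \left(2 + 5\right) = 4 \cdot 7 = 28$)
$a = 28$
$r = \frac{11}{6}$ ($r = 5 \cdot \frac{1}{2} + 4 \left(- \frac{1}{6}\right) = \frac{5}{2} - \frac{2}{3} = \frac{11}{6} \approx 1.8333$)
$r j \left(-4 + a\right) = \frac{11}{6} \cdot 14 \left(-4 + 28\right) = \frac{77}{3} \cdot 24 = 616$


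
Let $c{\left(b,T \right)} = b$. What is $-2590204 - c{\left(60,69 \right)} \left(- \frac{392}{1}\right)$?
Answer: $-2566684$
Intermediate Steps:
$-2590204 - c{\left(60,69 \right)} \left(- \frac{392}{1}\right) = -2590204 - 60 \left(- \frac{392}{1}\right) = -2590204 - 60 \left(\left(-392\right) 1\right) = -2590204 - 60 \left(-392\right) = -2590204 - -23520 = -2590204 + 23520 = -2566684$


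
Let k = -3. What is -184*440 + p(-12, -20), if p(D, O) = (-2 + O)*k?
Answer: -80894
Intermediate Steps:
p(D, O) = 6 - 3*O (p(D, O) = (-2 + O)*(-3) = 6 - 3*O)
-184*440 + p(-12, -20) = -184*440 + (6 - 3*(-20)) = -80960 + (6 + 60) = -80960 + 66 = -80894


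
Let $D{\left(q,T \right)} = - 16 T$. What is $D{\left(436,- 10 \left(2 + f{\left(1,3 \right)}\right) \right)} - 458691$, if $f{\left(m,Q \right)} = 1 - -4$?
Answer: $-457571$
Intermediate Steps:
$f{\left(m,Q \right)} = 5$ ($f{\left(m,Q \right)} = 1 + 4 = 5$)
$D{\left(436,- 10 \left(2 + f{\left(1,3 \right)}\right) \right)} - 458691 = - 16 \left(- 10 \left(2 + 5\right)\right) - 458691 = - 16 \left(\left(-10\right) 7\right) - 458691 = \left(-16\right) \left(-70\right) - 458691 = 1120 - 458691 = -457571$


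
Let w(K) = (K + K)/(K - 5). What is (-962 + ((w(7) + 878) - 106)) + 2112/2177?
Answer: -396279/2177 ≈ -182.03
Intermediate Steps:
w(K) = 2*K/(-5 + K) (w(K) = (2*K)/(-5 + K) = 2*K/(-5 + K))
(-962 + ((w(7) + 878) - 106)) + 2112/2177 = (-962 + ((2*7/(-5 + 7) + 878) - 106)) + 2112/2177 = (-962 + ((2*7/2 + 878) - 106)) + 2112*(1/2177) = (-962 + ((2*7*(½) + 878) - 106)) + 2112/2177 = (-962 + ((7 + 878) - 106)) + 2112/2177 = (-962 + (885 - 106)) + 2112/2177 = (-962 + 779) + 2112/2177 = -183 + 2112/2177 = -396279/2177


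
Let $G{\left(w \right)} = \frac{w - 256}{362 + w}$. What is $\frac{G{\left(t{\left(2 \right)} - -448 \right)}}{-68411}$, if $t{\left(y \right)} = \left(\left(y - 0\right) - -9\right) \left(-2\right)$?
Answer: $- \frac{85}{26953934} \approx -3.1535 \cdot 10^{-6}$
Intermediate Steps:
$t{\left(y \right)} = -18 - 2 y$ ($t{\left(y \right)} = \left(\left(y + 0\right) + 9\right) \left(-2\right) = \left(y + 9\right) \left(-2\right) = \left(9 + y\right) \left(-2\right) = -18 - 2 y$)
$G{\left(w \right)} = \frac{-256 + w}{362 + w}$
$\frac{G{\left(t{\left(2 \right)} - -448 \right)}}{-68411} = \frac{\frac{1}{362 - -426} \left(-256 - -426\right)}{-68411} = \frac{-256 + \left(\left(-18 - 4\right) + 448\right)}{362 + \left(\left(-18 - 4\right) + 448\right)} \left(- \frac{1}{68411}\right) = \frac{-256 + \left(-22 + 448\right)}{362 + \left(-22 + 448\right)} \left(- \frac{1}{68411}\right) = \frac{-256 + 426}{362 + 426} \left(- \frac{1}{68411}\right) = \frac{1}{788} \cdot 170 \left(- \frac{1}{68411}\right) = \frac{85}{394} \left(- \frac{1}{68411}\right) = - \frac{85}{26953934}$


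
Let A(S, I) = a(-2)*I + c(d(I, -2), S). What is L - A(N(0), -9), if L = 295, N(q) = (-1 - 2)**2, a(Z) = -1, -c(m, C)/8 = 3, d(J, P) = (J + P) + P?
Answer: 310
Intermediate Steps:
d(J, P) = J + 2*P
c(m, C) = -24 (c(m, C) = -8*3 = -24)
N(q) = 9 (N(q) = (-3)**2 = 9)
A(S, I) = -24 - I (A(S, I) = -I - 24 = -24 - I)
L - A(N(0), -9) = 295 - (-24 - 1*(-9)) = 295 - (-24 + 9) = 295 - 1*(-15) = 295 + 15 = 310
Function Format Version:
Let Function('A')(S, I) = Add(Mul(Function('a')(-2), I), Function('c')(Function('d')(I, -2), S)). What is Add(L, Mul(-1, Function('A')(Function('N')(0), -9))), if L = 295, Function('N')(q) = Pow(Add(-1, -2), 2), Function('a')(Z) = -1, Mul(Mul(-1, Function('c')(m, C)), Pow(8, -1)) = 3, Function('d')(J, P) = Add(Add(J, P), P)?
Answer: 310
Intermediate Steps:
Function('d')(J, P) = Add(J, Mul(2, P))
Function('c')(m, C) = -24 (Function('c')(m, C) = Mul(-8, 3) = -24)
Function('N')(q) = 9 (Function('N')(q) = Pow(-3, 2) = 9)
Function('A')(S, I) = Add(-24, Mul(-1, I)) (Function('A')(S, I) = Add(Mul(-1, I), -24) = Add(-24, Mul(-1, I)))
Add(L, Mul(-1, Function('A')(Function('N')(0), -9))) = Add(295, Mul(-1, Add(-24, Mul(-1, -9)))) = Add(295, Mul(-1, Add(-24, 9))) = Add(295, Mul(-1, -15)) = Add(295, 15) = 310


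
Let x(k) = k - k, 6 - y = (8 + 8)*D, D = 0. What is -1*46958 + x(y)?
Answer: -46958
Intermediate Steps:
y = 6 (y = 6 - (8 + 8)*0 = 6 - 16*0 = 6 - 1*0 = 6 + 0 = 6)
x(k) = 0
-1*46958 + x(y) = -1*46958 + 0 = -46958 + 0 = -46958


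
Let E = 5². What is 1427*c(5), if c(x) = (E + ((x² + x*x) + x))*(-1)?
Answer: -114160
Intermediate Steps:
E = 25
c(x) = -25 - x - 2*x² (c(x) = (25 + ((x² + x*x) + x))*(-1) = (25 + ((x² + x²) + x))*(-1) = (25 + (2*x² + x))*(-1) = (25 + (x + 2*x²))*(-1) = (25 + x + 2*x²)*(-1) = -25 - x - 2*x²)
1427*c(5) = 1427*(-25 - 1*5 - 2*5²) = 1427*(-25 - 5 - 2*25) = 1427*(-25 - 5 - 50) = 1427*(-80) = -114160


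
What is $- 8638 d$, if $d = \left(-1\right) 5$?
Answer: $43190$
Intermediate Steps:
$d = -5$
$- 8638 d = \left(-8638\right) \left(-5\right) = 43190$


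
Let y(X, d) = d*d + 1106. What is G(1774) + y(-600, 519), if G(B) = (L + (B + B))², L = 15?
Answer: 12965436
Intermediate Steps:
y(X, d) = 1106 + d² (y(X, d) = d² + 1106 = 1106 + d²)
G(B) = (15 + 2*B)² (G(B) = (15 + (B + B))² = (15 + 2*B)²)
G(1774) + y(-600, 519) = (15 + 2*1774)² + (1106 + 519²) = (15 + 3548)² + (1106 + 269361) = 3563² + 270467 = 12694969 + 270467 = 12965436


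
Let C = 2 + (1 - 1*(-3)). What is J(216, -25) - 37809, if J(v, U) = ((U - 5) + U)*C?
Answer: -38139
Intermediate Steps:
C = 6 (C = 2 + (1 + 3) = 2 + 4 = 6)
J(v, U) = -30 + 12*U (J(v, U) = ((U - 5) + U)*6 = ((-5 + U) + U)*6 = (-5 + 2*U)*6 = -30 + 12*U)
J(216, -25) - 37809 = (-30 + 12*(-25)) - 37809 = (-30 - 300) - 37809 = -330 - 37809 = -38139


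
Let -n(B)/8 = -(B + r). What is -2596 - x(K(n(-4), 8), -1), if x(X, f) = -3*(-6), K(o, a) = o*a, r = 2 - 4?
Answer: -2614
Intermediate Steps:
r = -2
n(B) = -16 + 8*B (n(B) = -(-8)*(B - 2) = -(-8)*(-2 + B) = -8*(2 - B) = -16 + 8*B)
K(o, a) = a*o
x(X, f) = 18
-2596 - x(K(n(-4), 8), -1) = -2596 - 1*18 = -2596 - 18 = -2614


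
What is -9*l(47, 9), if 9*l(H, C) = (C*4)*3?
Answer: -108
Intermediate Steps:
l(H, C) = 4*C/3 (l(H, C) = ((C*4)*3)/9 = ((4*C)*3)/9 = (12*C)/9 = 4*C/3)
-9*l(47, 9) = -12*9 = -9*12 = -108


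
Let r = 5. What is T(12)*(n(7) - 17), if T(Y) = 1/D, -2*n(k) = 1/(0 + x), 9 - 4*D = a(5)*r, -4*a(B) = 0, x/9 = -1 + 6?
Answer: -3062/405 ≈ -7.5605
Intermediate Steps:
x = 45 (x = 9*(-1 + 6) = 9*5 = 45)
a(B) = 0 (a(B) = -¼*0 = 0)
D = 9/4 (D = 9/4 - 0*5 = 9/4 - ¼*0 = 9/4 + 0 = 9/4 ≈ 2.2500)
n(k) = -1/90 (n(k) = -1/(2*(0 + 45)) = -½/45 = -½*1/45 = -1/90)
T(Y) = 4/9 (T(Y) = 1/(9/4) = 4/9)
T(12)*(n(7) - 17) = 4*(-1/90 - 17)/9 = (4/9)*(-1531/90) = -3062/405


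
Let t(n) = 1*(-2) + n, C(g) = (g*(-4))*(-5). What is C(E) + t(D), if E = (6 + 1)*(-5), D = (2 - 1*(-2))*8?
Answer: -670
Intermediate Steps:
D = 32 (D = (2 + 2)*8 = 4*8 = 32)
E = -35 (E = 7*(-5) = -35)
C(g) = 20*g (C(g) = -4*g*(-5) = 20*g)
t(n) = -2 + n
C(E) + t(D) = 20*(-35) + (-2 + 32) = -700 + 30 = -670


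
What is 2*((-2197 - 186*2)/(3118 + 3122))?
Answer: -2569/3120 ≈ -0.82340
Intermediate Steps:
2*((-2197 - 186*2)/(3118 + 3122)) = 2*((-2197 - 372)/6240) = 2*(-2569*1/6240) = 2*(-2569/6240) = -2569/3120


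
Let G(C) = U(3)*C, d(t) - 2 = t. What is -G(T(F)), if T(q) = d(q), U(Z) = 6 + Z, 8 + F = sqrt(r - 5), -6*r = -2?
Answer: 54 - 3*I*sqrt(42) ≈ 54.0 - 19.442*I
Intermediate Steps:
r = 1/3 (r = -1/6*(-2) = 1/3 ≈ 0.33333)
F = -8 + I*sqrt(42)/3 (F = -8 + sqrt(1/3 - 5) = -8 + sqrt(-14/3) = -8 + I*sqrt(42)/3 ≈ -8.0 + 2.1602*I)
d(t) = 2 + t
T(q) = 2 + q
G(C) = 9*C (G(C) = (6 + 3)*C = 9*C)
-G(T(F)) = -9*(2 + (-8 + I*sqrt(42)/3)) = -9*(-6 + I*sqrt(42)/3) = -(-54 + 3*I*sqrt(42)) = 54 - 3*I*sqrt(42)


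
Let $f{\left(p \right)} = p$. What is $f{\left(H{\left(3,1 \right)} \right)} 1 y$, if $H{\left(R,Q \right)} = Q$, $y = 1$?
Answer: $1$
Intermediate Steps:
$f{\left(H{\left(3,1 \right)} \right)} 1 y = 1 \cdot 1 \cdot 1 = 1 \cdot 1 = 1$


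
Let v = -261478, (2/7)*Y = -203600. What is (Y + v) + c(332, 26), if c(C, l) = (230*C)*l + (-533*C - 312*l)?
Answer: 826214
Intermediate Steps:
Y = -712600 (Y = (7/2)*(-203600) = -712600)
c(C, l) = -533*C - 312*l + 230*C*l (c(C, l) = 230*C*l + (-533*C - 312*l) = -533*C - 312*l + 230*C*l)
(Y + v) + c(332, 26) = (-712600 - 261478) + (-533*332 - 312*26 + 230*332*26) = -974078 + (-176956 - 8112 + 1985360) = -974078 + 1800292 = 826214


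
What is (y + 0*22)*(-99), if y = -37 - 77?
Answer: 11286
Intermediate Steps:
y = -114
(y + 0*22)*(-99) = (-114 + 0*22)*(-99) = (-114 + 0)*(-99) = -114*(-99) = 11286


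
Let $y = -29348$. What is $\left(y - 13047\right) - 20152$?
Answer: $-62547$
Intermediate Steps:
$\left(y - 13047\right) - 20152 = \left(-29348 - 13047\right) - 20152 = -42395 - 20152 = -62547$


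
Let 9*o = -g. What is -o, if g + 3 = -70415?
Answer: -70418/9 ≈ -7824.2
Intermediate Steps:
g = -70418 (g = -3 - 70415 = -70418)
o = 70418/9 (o = (-1*(-70418))/9 = (⅑)*70418 = 70418/9 ≈ 7824.2)
-o = -1*70418/9 = -70418/9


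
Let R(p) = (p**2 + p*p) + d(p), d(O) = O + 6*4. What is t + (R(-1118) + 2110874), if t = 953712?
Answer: 5563340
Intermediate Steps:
d(O) = 24 + O (d(O) = O + 24 = 24 + O)
R(p) = 24 + p + 2*p**2 (R(p) = (p**2 + p*p) + (24 + p) = (p**2 + p**2) + (24 + p) = 2*p**2 + (24 + p) = 24 + p + 2*p**2)
t + (R(-1118) + 2110874) = 953712 + ((24 - 1118 + 2*(-1118)**2) + 2110874) = 953712 + ((24 - 1118 + 2*1249924) + 2110874) = 953712 + ((24 - 1118 + 2499848) + 2110874) = 953712 + (2498754 + 2110874) = 953712 + 4609628 = 5563340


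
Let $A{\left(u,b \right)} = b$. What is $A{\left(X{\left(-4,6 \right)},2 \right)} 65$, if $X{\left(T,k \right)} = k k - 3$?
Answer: $130$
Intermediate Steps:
$X{\left(T,k \right)} = -3 + k^{2}$ ($X{\left(T,k \right)} = k^{2} - 3 = -3 + k^{2}$)
$A{\left(X{\left(-4,6 \right)},2 \right)} 65 = 2 \cdot 65 = 130$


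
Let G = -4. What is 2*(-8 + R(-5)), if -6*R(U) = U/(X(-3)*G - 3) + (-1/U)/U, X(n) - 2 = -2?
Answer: -3722/225 ≈ -16.542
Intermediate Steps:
X(n) = 0 (X(n) = 2 - 2 = 0)
R(U) = 1/(6*U²) + U/18 (R(U) = -(U/(0*(-4) - 3) + (-1/U)/U)/6 = -(U/(0 - 3) - 1/U²)/6 = -(U/(-3) - 1/U²)/6 = -(U*(-⅓) - 1/U²)/6 = -(-U/3 - 1/U²)/6 = -(-1/U² - U/3)/6 = 1/(6*U²) + U/18)
2*(-8 + R(-5)) = 2*(-8 + (1/18)*(3 + (-5)³)/(-5)²) = 2*(-8 + (1/18)*(1/25)*(3 - 125)) = 2*(-8 + (1/18)*(1/25)*(-122)) = 2*(-8 - 61/225) = 2*(-1861/225) = -3722/225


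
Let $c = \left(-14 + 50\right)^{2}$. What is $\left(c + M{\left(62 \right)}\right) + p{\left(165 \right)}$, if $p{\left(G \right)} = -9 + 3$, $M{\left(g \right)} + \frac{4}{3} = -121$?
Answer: $\frac{3503}{3} \approx 1167.7$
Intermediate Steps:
$M{\left(g \right)} = - \frac{367}{3}$ ($M{\left(g \right)} = - \frac{4}{3} - 121 = - \frac{367}{3}$)
$c = 1296$ ($c = 36^{2} = 1296$)
$p{\left(G \right)} = -6$
$\left(c + M{\left(62 \right)}\right) + p{\left(165 \right)} = \left(1296 - \frac{367}{3}\right) - 6 = \frac{3521}{3} - 6 = \frac{3503}{3}$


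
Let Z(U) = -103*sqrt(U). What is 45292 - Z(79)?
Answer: 45292 + 103*sqrt(79) ≈ 46208.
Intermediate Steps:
45292 - Z(79) = 45292 - (-103)*sqrt(79) = 45292 + 103*sqrt(79)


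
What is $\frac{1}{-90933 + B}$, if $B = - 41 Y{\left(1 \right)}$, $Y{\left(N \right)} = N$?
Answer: $- \frac{1}{90974} \approx -1.0992 \cdot 10^{-5}$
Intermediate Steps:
$B = -41$ ($B = \left(-41\right) 1 = -41$)
$\frac{1}{-90933 + B} = \frac{1}{-90933 - 41} = \frac{1}{-90974} = - \frac{1}{90974}$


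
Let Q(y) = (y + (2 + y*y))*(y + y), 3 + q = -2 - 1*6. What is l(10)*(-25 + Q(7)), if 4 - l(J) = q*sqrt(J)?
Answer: 3148 + 8657*sqrt(10) ≈ 30524.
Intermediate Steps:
q = -11 (q = -3 + (-2 - 1*6) = -3 + (-2 - 6) = -3 - 8 = -11)
l(J) = 4 + 11*sqrt(J) (l(J) = 4 - (-11)*sqrt(J) = 4 + 11*sqrt(J))
Q(y) = 2*y*(2 + y + y**2) (Q(y) = (y + (2 + y**2))*(2*y) = (2 + y + y**2)*(2*y) = 2*y*(2 + y + y**2))
l(10)*(-25 + Q(7)) = (4 + 11*sqrt(10))*(-25 + 2*7*(2 + 7 + 7**2)) = (4 + 11*sqrt(10))*(-25 + 2*7*(2 + 7 + 49)) = (4 + 11*sqrt(10))*(-25 + 2*7*58) = (4 + 11*sqrt(10))*(-25 + 812) = (4 + 11*sqrt(10))*787 = 3148 + 8657*sqrt(10)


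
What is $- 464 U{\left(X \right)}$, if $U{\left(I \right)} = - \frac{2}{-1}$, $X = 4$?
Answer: $-928$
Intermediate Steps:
$U{\left(I \right)} = 2$ ($U{\left(I \right)} = \left(-2\right) \left(-1\right) = 2$)
$- 464 U{\left(X \right)} = \left(-464\right) 2 = -928$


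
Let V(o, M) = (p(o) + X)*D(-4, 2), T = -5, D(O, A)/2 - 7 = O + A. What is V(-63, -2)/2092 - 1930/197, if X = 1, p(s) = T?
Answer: -1011360/103031 ≈ -9.8161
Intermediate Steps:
D(O, A) = 14 + 2*A + 2*O (D(O, A) = 14 + 2*(O + A) = 14 + 2*(A + O) = 14 + (2*A + 2*O) = 14 + 2*A + 2*O)
p(s) = -5
V(o, M) = -40 (V(o, M) = (-5 + 1)*(14 + 2*2 + 2*(-4)) = -4*(14 + 4 - 8) = -4*10 = -40)
V(-63, -2)/2092 - 1930/197 = -40/2092 - 1930/197 = -40*1/2092 - 1930*1/197 = -10/523 - 1930/197 = -1011360/103031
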